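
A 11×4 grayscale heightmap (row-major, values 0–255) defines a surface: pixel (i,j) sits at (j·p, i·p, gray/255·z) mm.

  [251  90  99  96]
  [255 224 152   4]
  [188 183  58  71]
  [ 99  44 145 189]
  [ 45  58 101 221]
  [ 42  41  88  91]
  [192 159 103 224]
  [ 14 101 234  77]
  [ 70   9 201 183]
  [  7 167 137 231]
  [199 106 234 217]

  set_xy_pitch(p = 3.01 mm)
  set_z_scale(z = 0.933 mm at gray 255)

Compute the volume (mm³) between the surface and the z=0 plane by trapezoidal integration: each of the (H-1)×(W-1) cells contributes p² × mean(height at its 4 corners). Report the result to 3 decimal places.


height_mm = gray/255 × 0.933; cell vol = 3.01² × mean(4 corners)
unit = 3.01² × 0.933 / (4×255) = 0.00828733 mm³ per gray-sum
row 0: Σ corner-gray over 3 cells = 1736  → 14.3868
row 1: Σ corner-gray over 3 cells = 1752  → 14.5194
row 2: Σ corner-gray over 3 cells = 1407  → 11.6603
row 3: Σ corner-gray over 3 cells = 1250  → 10.3592
row 4: Σ corner-gray over 3 cells = 975  → 8.0801
row 5: Σ corner-gray over 3 cells = 1331  → 11.0304
row 6: Σ corner-gray over 3 cells = 1701  → 14.0967
row 7: Σ corner-gray over 3 cells = 1434  → 11.8840
row 8: Σ corner-gray over 3 cells = 1519  → 12.5884
row 9: Σ corner-gray over 3 cells = 1942  → 16.0940
Σ rows: total corner-gray = 15047  → 124.6994 mm³

124.699


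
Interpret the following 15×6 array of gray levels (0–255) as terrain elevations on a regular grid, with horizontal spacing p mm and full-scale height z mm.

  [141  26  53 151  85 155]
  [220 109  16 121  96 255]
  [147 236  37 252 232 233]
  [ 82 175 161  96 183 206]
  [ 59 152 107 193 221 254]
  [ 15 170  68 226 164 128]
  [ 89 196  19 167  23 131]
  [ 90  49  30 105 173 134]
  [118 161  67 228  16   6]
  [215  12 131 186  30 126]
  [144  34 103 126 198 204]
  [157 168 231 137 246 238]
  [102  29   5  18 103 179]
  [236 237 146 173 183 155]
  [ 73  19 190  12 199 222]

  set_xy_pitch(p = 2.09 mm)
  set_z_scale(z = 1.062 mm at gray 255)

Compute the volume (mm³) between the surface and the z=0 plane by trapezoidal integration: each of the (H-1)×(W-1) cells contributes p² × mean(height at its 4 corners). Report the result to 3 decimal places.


height_mm = gray/255 × 1.062; cell vol = 2.09² × mean(4 corners)
unit = 2.09² × 1.062 / (4×255) = 0.00454796 mm³ per gray-sum
row 0: Σ corner-gray over 5 cells = 2085  → 9.4825
row 1: Σ corner-gray over 5 cells = 3053  → 13.8849
row 2: Σ corner-gray over 5 cells = 3412  → 15.5176
row 3: Σ corner-gray over 5 cells = 3177  → 14.4489
row 4: Σ corner-gray over 5 cells = 3058  → 13.9077
row 5: Σ corner-gray over 5 cells = 2429  → 11.0470
row 6: Σ corner-gray over 5 cells = 1968  → 8.9504
row 7: Σ corner-gray over 5 cells = 2006  → 9.1232
row 8: Σ corner-gray over 5 cells = 2127  → 9.6735
row 9: Σ corner-gray over 5 cells = 2329  → 10.5922
row 10: Σ corner-gray over 5 cells = 3229  → 14.6854
row 11: Σ corner-gray over 5 cells = 2550  → 11.5973
row 12: Σ corner-gray over 5 cells = 2460  → 11.1880
row 13: Σ corner-gray over 5 cells = 3004  → 13.6621
Σ rows: total corner-gray = 36887  → 167.7607 mm³

167.761


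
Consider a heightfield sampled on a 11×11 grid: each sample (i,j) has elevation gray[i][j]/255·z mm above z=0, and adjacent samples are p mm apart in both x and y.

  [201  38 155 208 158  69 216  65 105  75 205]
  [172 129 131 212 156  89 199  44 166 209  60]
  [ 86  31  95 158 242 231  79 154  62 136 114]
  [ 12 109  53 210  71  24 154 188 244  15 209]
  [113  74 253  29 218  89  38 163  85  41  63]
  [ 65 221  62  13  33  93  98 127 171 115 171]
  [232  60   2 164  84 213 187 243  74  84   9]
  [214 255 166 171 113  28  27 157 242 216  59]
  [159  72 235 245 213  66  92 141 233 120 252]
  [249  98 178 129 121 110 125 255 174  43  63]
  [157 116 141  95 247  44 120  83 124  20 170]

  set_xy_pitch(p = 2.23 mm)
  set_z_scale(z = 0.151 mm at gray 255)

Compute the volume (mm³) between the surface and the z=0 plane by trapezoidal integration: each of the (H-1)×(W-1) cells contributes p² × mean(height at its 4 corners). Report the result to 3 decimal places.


38.352

height_mm = gray/255 × 0.151; cell vol = 2.23² × mean(4 corners)
unit = 2.23² × 0.151 / (4×255) = 0.000736184 mm³ per gray-sum
row 0: Σ corner-gray over 10 cells = 5486  → 4.0387
row 1: Σ corner-gray over 10 cells = 5478  → 4.0328
row 2: Σ corner-gray over 10 cells = 4933  → 3.6316
row 3: Σ corner-gray over 10 cells = 4513  → 3.3224
row 4: Σ corner-gray over 10 cells = 4258  → 3.1347
row 5: Σ corner-gray over 10 cells = 4565  → 3.3607
row 6: Σ corner-gray over 10 cells = 5486  → 4.0387
row 7: Σ corner-gray over 10 cells = 6268  → 4.6144
row 8: Σ corner-gray over 10 cells = 6023  → 4.4340
row 9: Σ corner-gray over 10 cells = 5085  → 3.7435
Σ rows: total corner-gray = 52095  → 38.3515 mm³


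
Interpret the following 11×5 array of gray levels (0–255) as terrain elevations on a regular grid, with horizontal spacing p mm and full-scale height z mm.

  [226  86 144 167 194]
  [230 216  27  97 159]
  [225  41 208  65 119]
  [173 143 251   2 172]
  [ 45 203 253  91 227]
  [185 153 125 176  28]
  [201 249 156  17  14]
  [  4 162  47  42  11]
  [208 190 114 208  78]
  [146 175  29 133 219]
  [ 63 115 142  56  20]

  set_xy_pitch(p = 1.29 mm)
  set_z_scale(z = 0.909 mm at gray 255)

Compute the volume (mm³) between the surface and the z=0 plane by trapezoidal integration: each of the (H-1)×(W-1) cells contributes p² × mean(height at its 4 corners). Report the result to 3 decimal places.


31.296

height_mm = gray/255 × 0.909; cell vol = 1.29² × mean(4 corners)
unit = 1.29² × 0.909 / (4×255) = 0.00148301 mm³ per gray-sum
row 0: Σ corner-gray over 4 cells = 2283  → 3.3857
row 1: Σ corner-gray over 4 cells = 2041  → 3.0268
row 2: Σ corner-gray over 4 cells = 2109  → 3.1277
row 3: Σ corner-gray over 4 cells = 2503  → 3.7120
row 4: Σ corner-gray over 4 cells = 2487  → 3.6882
row 5: Σ corner-gray over 4 cells = 2180  → 3.2330
row 6: Σ corner-gray over 4 cells = 1576  → 2.3372
row 7: Σ corner-gray over 4 cells = 1827  → 2.7095
row 8: Σ corner-gray over 4 cells = 2349  → 3.4836
row 9: Σ corner-gray over 4 cells = 1748  → 2.5923
Σ rows: total corner-gray = 21103  → 31.2959 mm³


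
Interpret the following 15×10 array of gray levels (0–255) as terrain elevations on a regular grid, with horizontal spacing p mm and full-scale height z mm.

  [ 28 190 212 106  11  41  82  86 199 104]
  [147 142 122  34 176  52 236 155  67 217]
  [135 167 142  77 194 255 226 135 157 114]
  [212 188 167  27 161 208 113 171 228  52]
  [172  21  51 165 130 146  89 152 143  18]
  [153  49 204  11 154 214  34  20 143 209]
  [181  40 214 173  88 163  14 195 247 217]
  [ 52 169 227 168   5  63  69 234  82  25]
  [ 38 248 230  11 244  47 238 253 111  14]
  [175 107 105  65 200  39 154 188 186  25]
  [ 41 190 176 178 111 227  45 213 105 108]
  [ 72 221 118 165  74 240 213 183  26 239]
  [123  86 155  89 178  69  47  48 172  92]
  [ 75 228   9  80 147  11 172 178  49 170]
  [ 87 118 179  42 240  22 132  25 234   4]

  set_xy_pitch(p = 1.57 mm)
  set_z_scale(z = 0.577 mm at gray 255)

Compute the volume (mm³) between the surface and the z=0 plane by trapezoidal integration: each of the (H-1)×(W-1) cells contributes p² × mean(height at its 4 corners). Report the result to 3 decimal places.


height_mm = gray/255 × 0.577; cell vol = 1.57² × mean(4 corners)
unit = 1.57² × 0.577 / (4×255) = 0.00139436 mm³ per gray-sum
row 0: Σ corner-gray over 9 cells = 4318  → 6.0208
row 1: Σ corner-gray over 9 cells = 5287  → 7.3720
row 2: Σ corner-gray over 9 cells = 5745  → 8.0106
row 3: Σ corner-gray over 9 cells = 4774  → 6.6567
row 4: Σ corner-gray over 9 cells = 4004  → 5.5830
row 5: Σ corner-gray over 9 cells = 4686  → 6.5340
row 6: Σ corner-gray over 9 cells = 4777  → 6.6609
row 7: Σ corner-gray over 9 cells = 4927  → 6.8700
row 8: Σ corner-gray over 9 cells = 5104  → 7.1168
row 9: Σ corner-gray over 9 cells = 4927  → 6.8700
row 10: Σ corner-gray over 9 cells = 5430  → 7.5714
row 11: Σ corner-gray over 9 cells = 4694  → 6.5451
row 12: Σ corner-gray over 9 cells = 3896  → 5.4324
row 13: Σ corner-gray over 9 cells = 4068  → 5.6723
Σ rows: total corner-gray = 66637  → 92.9160 mm³

92.916


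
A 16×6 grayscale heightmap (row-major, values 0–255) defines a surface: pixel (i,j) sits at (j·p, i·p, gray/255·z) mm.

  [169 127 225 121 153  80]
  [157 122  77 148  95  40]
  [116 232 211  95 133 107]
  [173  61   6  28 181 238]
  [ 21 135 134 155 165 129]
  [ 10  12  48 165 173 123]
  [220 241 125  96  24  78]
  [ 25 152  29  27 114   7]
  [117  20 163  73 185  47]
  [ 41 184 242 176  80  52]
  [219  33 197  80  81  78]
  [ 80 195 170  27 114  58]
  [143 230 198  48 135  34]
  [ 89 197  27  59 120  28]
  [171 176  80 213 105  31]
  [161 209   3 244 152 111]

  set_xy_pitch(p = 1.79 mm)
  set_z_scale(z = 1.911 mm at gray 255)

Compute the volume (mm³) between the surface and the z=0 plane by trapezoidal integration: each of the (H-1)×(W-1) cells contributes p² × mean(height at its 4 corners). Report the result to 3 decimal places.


212.631

height_mm = gray/255 × 1.911; cell vol = 1.79² × mean(4 corners)
unit = 1.79² × 1.911 / (4×255) = 0.00600298 mm³ per gray-sum
row 0: Σ corner-gray over 5 cells = 2582  → 15.4997
row 1: Σ corner-gray over 5 cells = 2646  → 15.8839
row 2: Σ corner-gray over 5 cells = 2528  → 15.1755
row 3: Σ corner-gray over 5 cells = 2291  → 13.7528
row 4: Σ corner-gray over 5 cells = 2257  → 13.5487
row 5: Σ corner-gray over 5 cells = 2199  → 13.2005
row 6: Σ corner-gray over 5 cells = 1946  → 11.6818
row 7: Σ corner-gray over 5 cells = 1722  → 10.3371
row 8: Σ corner-gray over 5 cells = 2503  → 15.0254
row 9: Σ corner-gray over 5 cells = 2536  → 15.2235
row 10: Σ corner-gray over 5 cells = 2229  → 13.3806
row 11: Σ corner-gray over 5 cells = 2549  → 15.3016
row 12: Σ corner-gray over 5 cells = 2322  → 13.9389
row 13: Σ corner-gray over 5 cells = 2273  → 13.6448
row 14: Σ corner-gray over 5 cells = 2838  → 17.0364
Σ rows: total corner-gray = 35421  → 212.6314 mm³


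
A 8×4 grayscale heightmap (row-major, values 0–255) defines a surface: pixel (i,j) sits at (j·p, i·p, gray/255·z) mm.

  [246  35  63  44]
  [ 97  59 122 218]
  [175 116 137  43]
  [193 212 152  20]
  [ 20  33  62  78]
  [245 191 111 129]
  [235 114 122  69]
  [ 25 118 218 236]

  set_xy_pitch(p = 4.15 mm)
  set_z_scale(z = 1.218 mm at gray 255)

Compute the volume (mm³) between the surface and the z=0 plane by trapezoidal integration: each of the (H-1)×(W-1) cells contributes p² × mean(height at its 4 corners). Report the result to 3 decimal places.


height_mm = gray/255 × 1.218; cell vol = 4.15² × mean(4 corners)
unit = 4.15² × 1.218 / (4×255) = 0.0205657 mm³ per gray-sum
row 0: Σ corner-gray over 3 cells = 1163  → 23.9179
row 1: Σ corner-gray over 3 cells = 1401  → 28.8125
row 2: Σ corner-gray over 3 cells = 1665  → 34.2419
row 3: Σ corner-gray over 3 cells = 1229  → 25.2752
row 4: Σ corner-gray over 3 cells = 1266  → 26.0362
row 5: Σ corner-gray over 3 cells = 1754  → 36.0722
row 6: Σ corner-gray over 3 cells = 1709  → 35.1468
Σ rows: total corner-gray = 10187  → 209.5027 mm³

209.503


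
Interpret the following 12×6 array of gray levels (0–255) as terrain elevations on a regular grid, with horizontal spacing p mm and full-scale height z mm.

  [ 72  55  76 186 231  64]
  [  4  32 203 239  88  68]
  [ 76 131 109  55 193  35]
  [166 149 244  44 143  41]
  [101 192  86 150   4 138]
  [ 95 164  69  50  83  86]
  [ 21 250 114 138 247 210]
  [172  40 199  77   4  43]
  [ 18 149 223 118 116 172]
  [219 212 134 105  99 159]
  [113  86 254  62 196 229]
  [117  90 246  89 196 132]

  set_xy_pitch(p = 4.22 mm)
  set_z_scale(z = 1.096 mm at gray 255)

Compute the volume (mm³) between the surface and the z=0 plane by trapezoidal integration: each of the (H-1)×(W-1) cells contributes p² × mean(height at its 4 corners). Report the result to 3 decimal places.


height_mm = gray/255 × 1.096; cell vol = 4.22² × mean(4 corners)
unit = 4.22² × 1.096 / (4×255) = 0.0191353 mm³ per gray-sum
row 0: Σ corner-gray over 5 cells = 2428  → 46.4605
row 1: Σ corner-gray over 5 cells = 2283  → 43.6859
row 2: Σ corner-gray over 5 cells = 2454  → 46.9580
row 3: Σ corner-gray over 5 cells = 2470  → 47.2642
row 4: Σ corner-gray over 5 cells = 2016  → 38.5768
row 5: Σ corner-gray over 5 cells = 2642  → 50.5555
row 6: Σ corner-gray over 5 cells = 2584  → 49.4456
row 7: Σ corner-gray over 5 cells = 2257  → 43.1884
row 8: Σ corner-gray over 5 cells = 2880  → 55.1097
row 9: Σ corner-gray over 5 cells = 3016  → 57.7121
row 10: Σ corner-gray over 5 cells = 3029  → 57.9608
Σ rows: total corner-gray = 28059  → 536.9174 mm³

536.917


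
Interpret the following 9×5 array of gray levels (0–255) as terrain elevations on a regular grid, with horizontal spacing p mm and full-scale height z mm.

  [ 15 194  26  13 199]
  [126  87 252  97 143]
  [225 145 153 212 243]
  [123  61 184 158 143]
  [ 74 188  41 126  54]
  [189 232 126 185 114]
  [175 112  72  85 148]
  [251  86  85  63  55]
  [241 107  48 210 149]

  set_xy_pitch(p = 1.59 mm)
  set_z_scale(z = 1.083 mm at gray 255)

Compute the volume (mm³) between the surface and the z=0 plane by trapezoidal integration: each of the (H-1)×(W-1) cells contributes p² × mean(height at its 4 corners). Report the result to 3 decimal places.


height_mm = gray/255 × 1.083; cell vol = 1.59² × mean(4 corners)
unit = 1.59² × 1.083 / (4×255) = 0.00268425 mm³ per gray-sum
row 0: Σ corner-gray over 4 cells = 1821  → 4.8880
row 1: Σ corner-gray over 4 cells = 2629  → 7.0569
row 2: Σ corner-gray over 4 cells = 2560  → 6.8717
row 3: Σ corner-gray over 4 cells = 1910  → 5.1269
row 4: Σ corner-gray over 4 cells = 2227  → 5.9778
row 5: Σ corner-gray over 4 cells = 2250  → 6.0396
row 6: Σ corner-gray over 4 cells = 1635  → 4.3887
row 7: Σ corner-gray over 4 cells = 1894  → 5.0840
Σ rows: total corner-gray = 16926  → 45.4336 mm³

45.434


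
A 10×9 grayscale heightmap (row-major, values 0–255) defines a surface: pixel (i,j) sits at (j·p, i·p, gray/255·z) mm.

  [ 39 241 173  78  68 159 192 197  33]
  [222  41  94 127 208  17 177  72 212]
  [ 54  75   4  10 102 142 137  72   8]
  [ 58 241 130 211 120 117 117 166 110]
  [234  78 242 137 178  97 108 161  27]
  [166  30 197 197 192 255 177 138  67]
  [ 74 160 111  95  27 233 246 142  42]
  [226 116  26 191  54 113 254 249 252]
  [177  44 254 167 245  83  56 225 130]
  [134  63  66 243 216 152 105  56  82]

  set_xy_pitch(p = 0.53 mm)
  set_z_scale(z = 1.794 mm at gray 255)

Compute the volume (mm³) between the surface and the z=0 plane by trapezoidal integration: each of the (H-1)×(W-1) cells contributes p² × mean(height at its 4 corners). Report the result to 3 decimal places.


height_mm = gray/255 × 1.794; cell vol = 0.53² × mean(4 corners)
unit = 0.53² × 1.794 / (4×255) = 0.000494054 mm³ per gray-sum
row 0: Σ corner-gray over 8 cells = 4194  → 2.0721
row 1: Σ corner-gray over 8 cells = 3052  → 1.5079
row 2: Σ corner-gray over 8 cells = 3518  → 1.7381
row 3: Σ corner-gray over 8 cells = 4635  → 2.2899
row 4: Σ corner-gray over 8 cells = 4868  → 2.4051
row 5: Σ corner-gray over 8 cells = 4749  → 2.3463
row 6: Σ corner-gray over 8 cells = 4628  → 2.2865
row 7: Σ corner-gray over 8 cells = 4939  → 2.4401
row 8: Σ corner-gray over 8 cells = 4473  → 2.2099
Σ rows: total corner-gray = 39056  → 19.2958 mm³

19.296


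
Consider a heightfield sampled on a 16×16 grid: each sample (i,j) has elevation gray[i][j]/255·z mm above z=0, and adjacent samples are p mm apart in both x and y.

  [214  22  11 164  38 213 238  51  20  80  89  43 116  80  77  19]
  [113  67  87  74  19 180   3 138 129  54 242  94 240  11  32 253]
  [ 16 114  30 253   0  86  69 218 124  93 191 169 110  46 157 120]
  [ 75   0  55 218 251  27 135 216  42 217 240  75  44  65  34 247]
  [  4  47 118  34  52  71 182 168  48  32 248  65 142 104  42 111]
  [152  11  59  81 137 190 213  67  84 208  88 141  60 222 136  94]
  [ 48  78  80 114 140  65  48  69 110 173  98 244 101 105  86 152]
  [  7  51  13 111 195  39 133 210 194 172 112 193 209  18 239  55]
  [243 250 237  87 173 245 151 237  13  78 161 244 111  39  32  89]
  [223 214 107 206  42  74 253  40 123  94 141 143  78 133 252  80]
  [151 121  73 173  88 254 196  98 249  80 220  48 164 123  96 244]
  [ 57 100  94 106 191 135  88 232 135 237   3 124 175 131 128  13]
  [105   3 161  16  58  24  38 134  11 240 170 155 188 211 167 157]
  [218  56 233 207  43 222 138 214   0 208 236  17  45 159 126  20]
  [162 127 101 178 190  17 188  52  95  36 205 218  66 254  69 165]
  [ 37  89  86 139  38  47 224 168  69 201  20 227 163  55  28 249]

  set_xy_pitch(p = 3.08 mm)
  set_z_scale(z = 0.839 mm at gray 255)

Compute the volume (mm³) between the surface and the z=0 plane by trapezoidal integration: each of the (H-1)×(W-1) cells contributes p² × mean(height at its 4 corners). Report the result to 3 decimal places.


855.516

height_mm = gray/255 × 0.839; cell vol = 3.08² × mean(4 corners)
unit = 3.08² × 0.839 / (4×255) = 0.00780303 mm³ per gray-sum
row 0: Σ corner-gray over 15 cells = 5823  → 45.4370
row 1: Σ corner-gray over 15 cells = 6562  → 51.2035
row 2: Σ corner-gray over 15 cells = 7016  → 54.7461
row 3: Σ corner-gray over 15 cells = 6381  → 49.7911
row 4: Σ corner-gray over 15 cells = 6461  → 50.4154
row 5: Σ corner-gray over 15 cells = 6862  → 53.5444
row 6: Σ corner-gray over 15 cells = 7062  → 55.1050
row 7: Σ corner-gray over 15 cells = 8288  → 64.6715
row 8: Σ corner-gray over 15 cells = 8551  → 66.7237
row 9: Σ corner-gray over 15 cells = 8464  → 66.0448
row 10: Σ corner-gray over 15 cells = 8189  → 63.8990
row 11: Σ corner-gray over 15 cells = 7242  → 56.5095
row 12: Σ corner-gray over 15 cells = 7460  → 58.2106
row 13: Σ corner-gray over 15 cells = 7965  → 62.1511
row 14: Σ corner-gray over 15 cells = 7313  → 57.0636
Σ rows: total corner-gray = 109639  → 855.5163 mm³


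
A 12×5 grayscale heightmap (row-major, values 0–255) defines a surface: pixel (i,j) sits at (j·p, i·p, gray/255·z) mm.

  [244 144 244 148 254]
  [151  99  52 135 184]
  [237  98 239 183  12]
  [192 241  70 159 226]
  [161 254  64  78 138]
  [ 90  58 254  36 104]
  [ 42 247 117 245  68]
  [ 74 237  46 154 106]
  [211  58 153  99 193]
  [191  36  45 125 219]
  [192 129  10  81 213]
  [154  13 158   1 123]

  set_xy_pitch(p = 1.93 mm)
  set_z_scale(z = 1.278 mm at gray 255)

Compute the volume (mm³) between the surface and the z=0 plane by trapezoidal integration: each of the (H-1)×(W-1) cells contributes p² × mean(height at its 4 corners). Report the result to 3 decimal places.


109.242

height_mm = gray/255 × 1.278; cell vol = 1.93² × mean(4 corners)
unit = 1.93² × 1.278 / (4×255) = 0.00466708 mm³ per gray-sum
row 0: Σ corner-gray over 4 cells = 2477  → 11.5604
row 1: Σ corner-gray over 4 cells = 2196  → 10.2489
row 2: Σ corner-gray over 4 cells = 2647  → 12.3538
row 3: Σ corner-gray over 4 cells = 2449  → 11.4297
row 4: Σ corner-gray over 4 cells = 1981  → 9.2455
row 5: Σ corner-gray over 4 cells = 2218  → 10.3516
row 6: Σ corner-gray over 4 cells = 2382  → 11.1170
row 7: Σ corner-gray over 4 cells = 2078  → 9.6982
row 8: Σ corner-gray over 4 cells = 1846  → 8.6154
row 9: Σ corner-gray over 4 cells = 1667  → 7.7800
row 10: Σ corner-gray over 4 cells = 1466  → 6.8419
Σ rows: total corner-gray = 23407  → 109.2424 mm³


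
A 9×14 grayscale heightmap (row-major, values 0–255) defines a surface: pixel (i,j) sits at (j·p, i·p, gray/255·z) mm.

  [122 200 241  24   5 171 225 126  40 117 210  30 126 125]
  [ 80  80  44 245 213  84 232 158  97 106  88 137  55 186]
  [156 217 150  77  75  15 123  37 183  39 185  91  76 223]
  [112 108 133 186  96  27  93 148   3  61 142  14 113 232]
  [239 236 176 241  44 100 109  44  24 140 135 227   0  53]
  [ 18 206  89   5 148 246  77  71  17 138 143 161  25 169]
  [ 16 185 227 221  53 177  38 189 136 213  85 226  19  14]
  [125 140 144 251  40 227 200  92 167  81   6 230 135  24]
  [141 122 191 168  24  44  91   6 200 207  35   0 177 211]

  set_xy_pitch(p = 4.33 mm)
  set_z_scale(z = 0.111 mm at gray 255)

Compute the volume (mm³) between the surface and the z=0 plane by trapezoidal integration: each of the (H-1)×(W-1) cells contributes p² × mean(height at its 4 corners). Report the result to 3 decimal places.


102.655

height_mm = gray/255 × 0.111; cell vol = 4.33² × mean(4 corners)
unit = 4.33² × 0.111 / (4×255) = 0.00204032 mm³ per gray-sum
row 0: Σ corner-gray over 13 cells = 6621  → 13.5090
row 1: Σ corner-gray over 13 cells = 6259  → 12.7704
row 2: Σ corner-gray over 13 cells = 5507  → 11.2361
row 3: Σ corner-gray over 13 cells = 5836  → 11.9073
row 4: Σ corner-gray over 13 cells = 6083  → 12.4113
row 5: Σ corner-gray over 13 cells = 6407  → 13.0723
row 6: Σ corner-gray over 13 cells = 7143  → 14.5740
row 7: Σ corner-gray over 13 cells = 6457  → 13.1744
Σ rows: total corner-gray = 50313  → 102.6547 mm³


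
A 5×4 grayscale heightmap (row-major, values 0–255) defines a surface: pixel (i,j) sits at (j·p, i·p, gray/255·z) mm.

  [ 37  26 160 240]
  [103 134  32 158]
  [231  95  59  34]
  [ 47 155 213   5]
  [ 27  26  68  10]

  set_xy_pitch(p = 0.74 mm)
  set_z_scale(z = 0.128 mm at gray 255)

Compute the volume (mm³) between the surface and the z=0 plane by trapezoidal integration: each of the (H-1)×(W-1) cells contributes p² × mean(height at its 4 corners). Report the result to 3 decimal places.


0.329

height_mm = gray/255 × 0.128; cell vol = 0.74² × mean(4 corners)
unit = 0.74² × 0.128 / (4×255) = 6.87184e-05 mm³ per gray-sum
row 0: Σ corner-gray over 3 cells = 1242  → 0.0853
row 1: Σ corner-gray over 3 cells = 1166  → 0.0801
row 2: Σ corner-gray over 3 cells = 1361  → 0.0935
row 3: Σ corner-gray over 3 cells = 1013  → 0.0696
Σ rows: total corner-gray = 4782  → 0.3286 mm³


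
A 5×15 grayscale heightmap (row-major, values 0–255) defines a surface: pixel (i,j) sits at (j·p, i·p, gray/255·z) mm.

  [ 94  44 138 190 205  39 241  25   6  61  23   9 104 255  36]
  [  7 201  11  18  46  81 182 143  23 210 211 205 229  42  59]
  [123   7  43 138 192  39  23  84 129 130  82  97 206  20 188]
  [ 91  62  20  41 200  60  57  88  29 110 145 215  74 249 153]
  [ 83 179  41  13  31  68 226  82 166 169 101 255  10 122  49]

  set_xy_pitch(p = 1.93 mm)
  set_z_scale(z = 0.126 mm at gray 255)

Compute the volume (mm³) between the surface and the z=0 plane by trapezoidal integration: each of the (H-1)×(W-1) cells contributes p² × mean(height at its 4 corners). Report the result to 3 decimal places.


10.895

height_mm = gray/255 × 0.126; cell vol = 1.93² × mean(4 corners)
unit = 1.93² × 0.126 / (4×255) = 0.000460135 mm³ per gray-sum
row 0: Σ corner-gray over 14 cells = 6080  → 2.7976
row 1: Σ corner-gray over 14 cells = 5961  → 2.7429
row 2: Σ corner-gray over 14 cells = 5635  → 2.5929
row 3: Σ corner-gray over 14 cells = 6002  → 2.7617
Σ rows: total corner-gray = 23678  → 10.8951 mm³


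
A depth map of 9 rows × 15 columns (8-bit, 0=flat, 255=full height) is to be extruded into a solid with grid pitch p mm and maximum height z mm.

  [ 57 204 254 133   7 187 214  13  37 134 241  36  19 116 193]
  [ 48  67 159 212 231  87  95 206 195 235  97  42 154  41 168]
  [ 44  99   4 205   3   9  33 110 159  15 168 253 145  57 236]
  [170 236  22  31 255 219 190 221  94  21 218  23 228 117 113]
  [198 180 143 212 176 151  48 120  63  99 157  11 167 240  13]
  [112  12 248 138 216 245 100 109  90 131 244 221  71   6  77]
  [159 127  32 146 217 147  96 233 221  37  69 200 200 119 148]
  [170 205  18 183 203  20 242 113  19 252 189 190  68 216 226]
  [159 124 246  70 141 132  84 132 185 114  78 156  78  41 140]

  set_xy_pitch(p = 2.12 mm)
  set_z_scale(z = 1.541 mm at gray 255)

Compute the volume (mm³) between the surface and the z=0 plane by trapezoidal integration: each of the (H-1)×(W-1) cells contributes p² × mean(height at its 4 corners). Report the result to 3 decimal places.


height_mm = gray/255 × 1.541; cell vol = 2.12² × mean(4 corners)
unit = 2.12² × 1.541 / (4×255) = 0.00679007 mm³ per gray-sum
row 0: Σ corner-gray over 14 cells = 7298  → 49.5539
row 1: Σ corner-gray over 14 cells = 6658  → 45.2083
row 2: Σ corner-gray over 14 cells = 6833  → 46.3965
row 3: Σ corner-gray over 14 cells = 7778  → 52.8132
row 4: Σ corner-gray over 14 cells = 7596  → 51.5774
row 5: Σ corner-gray over 14 cells = 7846  → 53.2749
row 6: Σ corner-gray over 14 cells = 8227  → 55.8619
row 7: Σ corner-gray over 14 cells = 7693  → 52.2360
Σ rows: total corner-gray = 59929  → 406.9220 mm³

406.922


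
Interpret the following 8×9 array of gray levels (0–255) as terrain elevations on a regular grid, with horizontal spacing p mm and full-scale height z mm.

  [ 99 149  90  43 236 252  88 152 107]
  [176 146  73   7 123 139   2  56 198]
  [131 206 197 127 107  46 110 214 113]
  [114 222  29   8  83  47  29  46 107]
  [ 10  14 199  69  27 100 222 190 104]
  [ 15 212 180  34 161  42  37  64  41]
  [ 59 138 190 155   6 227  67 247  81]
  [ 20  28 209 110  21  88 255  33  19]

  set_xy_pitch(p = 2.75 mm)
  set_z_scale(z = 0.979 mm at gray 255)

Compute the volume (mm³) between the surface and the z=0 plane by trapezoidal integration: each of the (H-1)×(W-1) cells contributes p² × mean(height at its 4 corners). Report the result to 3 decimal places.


height_mm = gray/255 × 0.979; cell vol = 2.75² × mean(4 corners)
unit = 2.75² × 0.979 / (4×255) = 0.00725852 mm³ per gray-sum
row 0: Σ corner-gray over 8 cells = 3692  → 26.7984
row 1: Σ corner-gray over 8 cells = 3724  → 27.0307
row 2: Σ corner-gray over 8 cells = 3407  → 24.7298
row 3: Σ corner-gray over 8 cells = 2905  → 21.0860
row 4: Σ corner-gray over 8 cells = 3272  → 23.7499
row 5: Σ corner-gray over 8 cells = 3716  → 26.9726
row 6: Σ corner-gray over 8 cells = 3727  → 27.0525
Σ rows: total corner-gray = 24443  → 177.4199 mm³

177.420


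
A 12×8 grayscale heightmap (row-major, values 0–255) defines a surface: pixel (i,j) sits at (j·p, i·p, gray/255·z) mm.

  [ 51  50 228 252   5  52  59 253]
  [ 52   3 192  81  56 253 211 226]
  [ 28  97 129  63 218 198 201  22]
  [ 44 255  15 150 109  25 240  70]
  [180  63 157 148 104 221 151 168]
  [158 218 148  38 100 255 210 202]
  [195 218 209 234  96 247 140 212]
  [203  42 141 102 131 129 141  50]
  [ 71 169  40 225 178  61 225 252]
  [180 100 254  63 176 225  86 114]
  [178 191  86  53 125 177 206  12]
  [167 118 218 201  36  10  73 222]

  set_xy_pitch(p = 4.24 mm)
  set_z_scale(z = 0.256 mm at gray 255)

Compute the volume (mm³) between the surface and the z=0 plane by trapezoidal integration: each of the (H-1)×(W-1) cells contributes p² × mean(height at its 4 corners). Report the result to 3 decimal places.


196.936

height_mm = gray/255 × 0.256; cell vol = 4.24² × mean(4 corners)
unit = 4.24² × 0.256 / (4×255) = 0.00451203 mm³ per gray-sum
row 0: Σ corner-gray over 7 cells = 3466  → 15.6387
row 1: Σ corner-gray over 7 cells = 3732  → 16.8389
row 2: Σ corner-gray over 7 cells = 3564  → 16.0809
row 3: Σ corner-gray over 7 cells = 3738  → 16.8659
row 4: Σ corner-gray over 7 cells = 4334  → 19.5551
row 5: Σ corner-gray over 7 cells = 4993  → 22.5285
row 6: Σ corner-gray over 7 cells = 4320  → 19.4919
row 7: Σ corner-gray over 7 cells = 3744  → 16.8930
row 8: Σ corner-gray over 7 cells = 4221  → 19.0453
row 9: Σ corner-gray over 7 cells = 3968  → 17.9037
row 10: Σ corner-gray over 7 cells = 3567  → 16.0944
Σ rows: total corner-gray = 43647  → 196.9364 mm³


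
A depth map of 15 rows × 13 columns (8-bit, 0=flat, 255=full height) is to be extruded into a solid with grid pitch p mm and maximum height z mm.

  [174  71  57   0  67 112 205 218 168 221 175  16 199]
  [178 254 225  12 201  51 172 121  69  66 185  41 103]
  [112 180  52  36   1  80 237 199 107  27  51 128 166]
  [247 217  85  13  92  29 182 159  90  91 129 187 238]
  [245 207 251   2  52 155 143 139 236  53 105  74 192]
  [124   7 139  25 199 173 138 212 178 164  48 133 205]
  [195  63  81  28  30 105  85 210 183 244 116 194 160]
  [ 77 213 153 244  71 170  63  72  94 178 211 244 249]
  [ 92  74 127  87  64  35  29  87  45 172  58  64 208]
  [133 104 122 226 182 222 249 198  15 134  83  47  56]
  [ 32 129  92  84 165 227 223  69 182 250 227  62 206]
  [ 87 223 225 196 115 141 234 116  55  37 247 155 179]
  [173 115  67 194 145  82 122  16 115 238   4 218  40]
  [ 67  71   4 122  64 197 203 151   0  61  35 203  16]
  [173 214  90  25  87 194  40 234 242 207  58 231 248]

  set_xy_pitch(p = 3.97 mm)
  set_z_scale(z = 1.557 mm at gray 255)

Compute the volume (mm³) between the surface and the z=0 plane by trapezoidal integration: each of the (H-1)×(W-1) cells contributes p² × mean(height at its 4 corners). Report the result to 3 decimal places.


height_mm = gray/255 × 1.557; cell vol = 3.97² × mean(4 corners)
unit = 3.97² × 1.557 / (4×255) = 0.0240586 mm³ per gray-sum
row 0: Σ corner-gray over 12 cells = 6068  → 145.9873
row 1: Σ corner-gray over 12 cells = 5549  → 133.5009
row 2: Σ corner-gray over 12 cells = 5507  → 132.4904
row 3: Σ corner-gray over 12 cells = 6304  → 151.6651
row 4: Σ corner-gray over 12 cells = 6432  → 154.7446
row 5: Σ corner-gray over 12 cells = 6194  → 149.0187
row 6: Σ corner-gray over 12 cells = 6785  → 163.2373
row 7: Σ corner-gray over 12 cells = 5736  → 137.9998
row 8: Σ corner-gray over 12 cells = 5337  → 128.4005
row 9: Σ corner-gray over 12 cells = 7011  → 168.6745
row 10: Σ corner-gray over 12 cells = 7412  → 178.3220
row 11: Σ corner-gray over 12 cells = 6599  → 158.7624
row 12: Σ corner-gray over 12 cells = 5150  → 123.9015
row 13: Σ corner-gray over 12 cells = 5970  → 143.6295
Σ rows: total corner-gray = 86054  → 2070.3345 mm³

2070.334


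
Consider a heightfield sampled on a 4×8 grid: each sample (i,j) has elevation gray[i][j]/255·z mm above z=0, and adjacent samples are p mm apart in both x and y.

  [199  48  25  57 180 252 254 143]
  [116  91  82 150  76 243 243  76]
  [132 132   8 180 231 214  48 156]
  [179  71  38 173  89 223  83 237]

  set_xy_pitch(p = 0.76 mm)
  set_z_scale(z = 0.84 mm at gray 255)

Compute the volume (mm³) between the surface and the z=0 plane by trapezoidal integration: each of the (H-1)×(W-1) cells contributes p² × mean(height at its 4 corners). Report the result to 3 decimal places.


5.468

height_mm = gray/255 × 0.84; cell vol = 0.76² × mean(4 corners)
unit = 0.76² × 0.84 / (4×255) = 0.000475671 mm³ per gray-sum
row 0: Σ corner-gray over 7 cells = 3936  → 1.8722
row 1: Σ corner-gray over 7 cells = 3876  → 1.8437
row 2: Σ corner-gray over 7 cells = 3684  → 1.7524
Σ rows: total corner-gray = 11496  → 5.4683 mm³


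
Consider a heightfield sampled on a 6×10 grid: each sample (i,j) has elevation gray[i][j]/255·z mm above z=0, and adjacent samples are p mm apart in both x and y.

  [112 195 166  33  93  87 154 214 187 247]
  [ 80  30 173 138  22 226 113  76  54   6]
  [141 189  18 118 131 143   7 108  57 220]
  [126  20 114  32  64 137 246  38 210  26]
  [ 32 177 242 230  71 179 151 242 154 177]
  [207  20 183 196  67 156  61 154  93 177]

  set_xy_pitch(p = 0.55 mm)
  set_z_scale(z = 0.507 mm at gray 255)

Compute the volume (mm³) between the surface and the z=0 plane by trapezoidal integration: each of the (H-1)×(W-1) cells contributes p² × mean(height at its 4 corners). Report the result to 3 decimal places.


3.326

height_mm = gray/255 × 0.507; cell vol = 0.55² × mean(4 corners)
unit = 0.55² × 0.507 / (4×255) = 0.00015036 mm³ per gray-sum
row 0: Σ corner-gray over 9 cells = 4367  → 0.6566
row 1: Σ corner-gray over 9 cells = 3653  → 0.5493
row 2: Σ corner-gray over 9 cells = 3777  → 0.5679
row 3: Σ corner-gray over 9 cells = 4975  → 0.7480
row 4: Σ corner-gray over 9 cells = 5345  → 0.8037
Σ rows: total corner-gray = 22117  → 3.3255 mm³


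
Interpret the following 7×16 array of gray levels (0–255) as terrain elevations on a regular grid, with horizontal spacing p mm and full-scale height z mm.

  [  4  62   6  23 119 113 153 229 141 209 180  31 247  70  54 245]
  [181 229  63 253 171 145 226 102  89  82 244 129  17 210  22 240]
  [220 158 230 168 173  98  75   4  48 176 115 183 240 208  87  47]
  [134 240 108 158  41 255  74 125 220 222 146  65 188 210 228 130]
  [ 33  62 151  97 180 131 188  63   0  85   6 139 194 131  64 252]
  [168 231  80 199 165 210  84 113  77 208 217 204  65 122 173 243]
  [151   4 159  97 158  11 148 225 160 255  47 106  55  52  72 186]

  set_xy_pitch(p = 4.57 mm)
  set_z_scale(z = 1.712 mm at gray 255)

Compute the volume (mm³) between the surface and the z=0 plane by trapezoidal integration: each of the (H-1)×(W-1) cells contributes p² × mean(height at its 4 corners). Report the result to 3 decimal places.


1742.528

height_mm = gray/255 × 1.712; cell vol = 4.57² × mean(4 corners)
unit = 4.57² × 1.712 / (4×255) = 0.0350539 mm³ per gray-sum
row 0: Σ corner-gray over 15 cells = 7908  → 277.2060
row 1: Σ corner-gray over 15 cells = 8578  → 300.6921
row 2: Σ corner-gray over 15 cells = 9017  → 316.0808
row 3: Σ corner-gray over 15 cells = 8091  → 283.6209
row 4: Σ corner-gray over 15 cells = 7974  → 279.5196
row 5: Σ corner-gray over 15 cells = 8142  → 285.4086
Σ rows: total corner-gray = 49710  → 1742.5279 mm³


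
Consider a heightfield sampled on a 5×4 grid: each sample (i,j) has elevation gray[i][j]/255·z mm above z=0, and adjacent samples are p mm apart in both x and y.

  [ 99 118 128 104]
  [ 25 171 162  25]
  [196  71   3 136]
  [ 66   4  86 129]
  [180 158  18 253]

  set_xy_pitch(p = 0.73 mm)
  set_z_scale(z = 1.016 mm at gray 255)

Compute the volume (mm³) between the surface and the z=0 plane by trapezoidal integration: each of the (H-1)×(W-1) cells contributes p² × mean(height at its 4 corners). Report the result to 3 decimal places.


2.453

height_mm = gray/255 × 1.016; cell vol = 0.73² × mean(4 corners)
unit = 0.73² × 1.016 / (4×255) = 0.00053081 mm³ per gray-sum
row 0: Σ corner-gray over 3 cells = 1411  → 0.7490
row 1: Σ corner-gray over 3 cells = 1196  → 0.6348
row 2: Σ corner-gray over 3 cells = 855  → 0.4538
row 3: Σ corner-gray over 3 cells = 1160  → 0.6157
Σ rows: total corner-gray = 4622  → 2.4534 mm³


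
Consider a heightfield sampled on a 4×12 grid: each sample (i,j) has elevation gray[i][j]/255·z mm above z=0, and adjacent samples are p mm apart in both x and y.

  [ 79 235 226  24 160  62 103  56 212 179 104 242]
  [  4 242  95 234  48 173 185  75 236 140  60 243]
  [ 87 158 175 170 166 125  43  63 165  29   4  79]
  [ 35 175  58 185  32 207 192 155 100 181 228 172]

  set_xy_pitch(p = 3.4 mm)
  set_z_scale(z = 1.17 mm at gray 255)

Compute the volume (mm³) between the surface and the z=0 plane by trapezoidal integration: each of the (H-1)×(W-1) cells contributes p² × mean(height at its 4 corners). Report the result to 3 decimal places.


231.334

height_mm = gray/255 × 1.17; cell vol = 3.4² × mean(4 corners)
unit = 3.4² × 1.17 / (4×255) = 0.01326 mm³ per gray-sum
row 0: Σ corner-gray over 11 cells = 6266  → 83.0872
row 1: Σ corner-gray over 11 cells = 5585  → 74.0571
row 2: Σ corner-gray over 11 cells = 5595  → 74.1897
Σ rows: total corner-gray = 17446  → 231.3340 mm³


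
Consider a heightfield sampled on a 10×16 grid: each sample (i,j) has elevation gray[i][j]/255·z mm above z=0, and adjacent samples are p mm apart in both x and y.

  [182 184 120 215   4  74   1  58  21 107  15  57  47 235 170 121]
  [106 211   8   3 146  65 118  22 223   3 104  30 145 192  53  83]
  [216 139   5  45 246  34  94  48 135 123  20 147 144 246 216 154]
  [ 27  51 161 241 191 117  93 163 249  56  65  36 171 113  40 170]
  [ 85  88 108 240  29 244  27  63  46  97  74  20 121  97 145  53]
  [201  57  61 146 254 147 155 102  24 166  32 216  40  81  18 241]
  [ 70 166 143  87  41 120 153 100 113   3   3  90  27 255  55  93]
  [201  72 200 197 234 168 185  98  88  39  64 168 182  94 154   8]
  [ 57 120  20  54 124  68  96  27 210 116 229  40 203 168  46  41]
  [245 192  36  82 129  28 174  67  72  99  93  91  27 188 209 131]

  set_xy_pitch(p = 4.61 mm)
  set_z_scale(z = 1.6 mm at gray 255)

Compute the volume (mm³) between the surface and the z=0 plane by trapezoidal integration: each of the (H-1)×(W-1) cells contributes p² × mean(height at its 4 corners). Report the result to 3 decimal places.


height_mm = gray/255 × 1.6; cell vol = 4.61² × mean(4 corners)
unit = 4.61² × 1.6 / (4×255) = 0.0333366 mm³ per gray-sum
row 0: Σ corner-gray over 15 cells = 5754  → 191.8190
row 1: Σ corner-gray over 15 cells = 6489  → 216.3214
row 2: Σ corner-gray over 15 cells = 7345  → 244.8575
row 3: Σ corner-gray over 15 cells = 6627  → 220.9218
row 4: Σ corner-gray over 15 cells = 6376  → 212.5543
row 5: Σ corner-gray over 15 cells = 6315  → 210.5208
row 6: Σ corner-gray over 15 cells = 6970  → 232.3563
row 7: Σ corner-gray over 15 cells = 7235  → 241.1905
row 8: Σ corner-gray over 15 cells = 6490  → 216.3547
Σ rows: total corner-gray = 59601  → 1986.8963 mm³

1986.896


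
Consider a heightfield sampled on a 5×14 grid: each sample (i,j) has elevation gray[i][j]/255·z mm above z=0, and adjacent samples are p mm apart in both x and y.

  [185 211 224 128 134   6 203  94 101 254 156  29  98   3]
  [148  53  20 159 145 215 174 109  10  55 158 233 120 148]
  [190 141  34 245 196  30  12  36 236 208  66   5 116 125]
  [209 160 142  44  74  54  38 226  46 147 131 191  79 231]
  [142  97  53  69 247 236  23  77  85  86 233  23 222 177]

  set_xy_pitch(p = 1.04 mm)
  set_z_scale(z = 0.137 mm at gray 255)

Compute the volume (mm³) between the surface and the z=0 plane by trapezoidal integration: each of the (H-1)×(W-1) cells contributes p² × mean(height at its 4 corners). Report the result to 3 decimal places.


height_mm = gray/255 × 0.137; cell vol = 1.04² × mean(4 corners)
unit = 1.04² × 0.137 / (4×255) = 0.000145274 mm³ per gray-sum
row 0: Σ corner-gray over 13 cells = 6662  → 0.9678
row 1: Σ corner-gray over 13 cells = 6163  → 0.8953
row 2: Σ corner-gray over 13 cells = 6069  → 0.8817
row 3: Σ corner-gray over 13 cells = 6325  → 0.9189
Σ rows: total corner-gray = 25219  → 3.6637 mm³

3.664


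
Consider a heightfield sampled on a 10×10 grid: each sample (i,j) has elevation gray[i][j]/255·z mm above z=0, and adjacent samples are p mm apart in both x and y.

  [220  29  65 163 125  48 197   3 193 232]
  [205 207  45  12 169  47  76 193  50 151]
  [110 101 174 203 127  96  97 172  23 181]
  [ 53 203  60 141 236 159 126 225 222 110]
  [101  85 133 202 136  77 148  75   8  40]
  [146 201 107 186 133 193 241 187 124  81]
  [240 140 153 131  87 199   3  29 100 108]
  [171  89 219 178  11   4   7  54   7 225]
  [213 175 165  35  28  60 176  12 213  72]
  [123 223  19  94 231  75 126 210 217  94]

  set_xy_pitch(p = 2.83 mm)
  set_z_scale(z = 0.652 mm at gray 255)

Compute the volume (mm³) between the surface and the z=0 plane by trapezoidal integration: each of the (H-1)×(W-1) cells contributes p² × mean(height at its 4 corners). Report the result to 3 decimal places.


height_mm = gray/255 × 0.652; cell vol = 2.83² × mean(4 corners)
unit = 2.83² × 0.652 / (4×255) = 0.00511941 mm³ per gray-sum
row 0: Σ corner-gray over 9 cells = 4052  → 20.7439
row 1: Σ corner-gray over 9 cells = 4231  → 21.6602
row 2: Σ corner-gray over 9 cells = 5184  → 26.5390
row 3: Σ corner-gray over 9 cells = 4776  → 24.4503
row 4: Σ corner-gray over 9 cells = 4840  → 24.7780
row 5: Σ corner-gray over 9 cells = 5003  → 25.6124
row 6: Σ corner-gray over 9 cells = 3566  → 18.2558
row 7: Σ corner-gray over 9 cells = 3547  → 18.1586
row 8: Σ corner-gray over 9 cells = 4620  → 23.6517
Σ rows: total corner-gray = 39819  → 203.8500 mm³

203.850
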